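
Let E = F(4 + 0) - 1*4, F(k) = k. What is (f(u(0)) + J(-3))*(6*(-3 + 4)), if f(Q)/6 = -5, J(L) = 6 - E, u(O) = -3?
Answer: -144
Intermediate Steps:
E = 0 (E = (4 + 0) - 1*4 = 4 - 4 = 0)
J(L) = 6 (J(L) = 6 - 1*0 = 6 + 0 = 6)
f(Q) = -30 (f(Q) = 6*(-5) = -30)
(f(u(0)) + J(-3))*(6*(-3 + 4)) = (-30 + 6)*(6*(-3 + 4)) = -144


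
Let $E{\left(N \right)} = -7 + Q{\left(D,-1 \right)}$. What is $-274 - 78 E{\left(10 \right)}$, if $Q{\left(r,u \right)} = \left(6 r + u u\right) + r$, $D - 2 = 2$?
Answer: $-1990$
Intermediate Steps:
$D = 4$ ($D = 2 + 2 = 4$)
$Q{\left(r,u \right)} = u^{2} + 7 r$ ($Q{\left(r,u \right)} = \left(6 r + u^{2}\right) + r = \left(u^{2} + 6 r\right) + r = u^{2} + 7 r$)
$E{\left(N \right)} = 22$ ($E{\left(N \right)} = -7 + \left(\left(-1\right)^{2} + 7 \cdot 4\right) = -7 + \left(1 + 28\right) = -7 + 29 = 22$)
$-274 - 78 E{\left(10 \right)} = -274 - 1716 = -1990$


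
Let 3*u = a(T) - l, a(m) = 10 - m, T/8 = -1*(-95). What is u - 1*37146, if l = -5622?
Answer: -35522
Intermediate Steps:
T = 760 (T = 8*(-1*(-95)) = 8*95 = 760)
u = 1624 (u = ((10 - 1*760) - 1*(-5622))/3 = ((10 - 760) + 5622)/3 = (-750 + 5622)/3 = (⅓)*4872 = 1624)
u - 1*37146 = 1624 - 1*37146 = 1624 - 37146 = -35522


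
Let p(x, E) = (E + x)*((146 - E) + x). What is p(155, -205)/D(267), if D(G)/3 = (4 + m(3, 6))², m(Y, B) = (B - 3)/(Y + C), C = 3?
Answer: -101200/243 ≈ -416.46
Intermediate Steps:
m(Y, B) = (-3 + B)/(3 + Y) (m(Y, B) = (B - 3)/(Y + 3) = (-3 + B)/(3 + Y))
p(x, E) = (E + x)*(146 + x - E)
D(G) = 243/4 (D(G) = 3*(4 + (-3 + 6)/(3 + 3))² = 3*(4 + 3/6)² = 3*(4 + (⅙)*3)² = 3*(4 + ½)² = 3*(9/2)² = 3*(81/4) = 243/4)
p(155, -205)/D(267) = (155² - 1*(-205)² + 146*(-205) + 146*155)/(243/4) = (24025 - 1*42025 - 29930 + 22630)*(4/243) = (24025 - 42025 - 29930 + 22630)*(4/243) = -25300*4/243 = -101200/243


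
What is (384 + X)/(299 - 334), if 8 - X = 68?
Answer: -324/35 ≈ -9.2571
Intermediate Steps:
X = -60 (X = 8 - 1*68 = 8 - 68 = -60)
(384 + X)/(299 - 334) = (384 - 60)/(299 - 334) = 324/(-35) = 324*(-1/35) = -324/35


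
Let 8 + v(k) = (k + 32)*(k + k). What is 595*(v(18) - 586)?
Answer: 717570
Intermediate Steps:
v(k) = -8 + 2*k*(32 + k) (v(k) = -8 + (k + 32)*(k + k) = -8 + (32 + k)*(2*k) = -8 + 2*k*(32 + k))
595*(v(18) - 586) = 595*((-8 + 2*18**2 + 64*18) - 586) = 595*((-8 + 2*324 + 1152) - 586) = 595*((-8 + 648 + 1152) - 586) = 595*(1792 - 586) = 595*1206 = 717570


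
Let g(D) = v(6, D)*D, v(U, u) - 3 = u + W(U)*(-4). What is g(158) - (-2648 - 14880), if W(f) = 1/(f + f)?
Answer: 128740/3 ≈ 42913.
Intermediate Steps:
W(f) = 1/(2*f)
v(U, u) = 3 + u - 2/U (v(U, u) = 3 + (u + (1/(2*U))*(-4)) = 3 + (u - 2/U) = 3 + u - 2/U)
g(D) = D*(8/3 + D) (g(D) = (3 + D - 2/6)*D = (3 + D - 2*1/6)*D = (3 + D - 1/3)*D = (8/3 + D)*D = D*(8/3 + D))
g(158) - (-2648 - 14880) = (1/3)*158*(8 + 3*158) - (-2648 - 14880) = (1/3)*158*(8 + 474) - 1*(-17528) = (1/3)*158*482 + 17528 = 76156/3 + 17528 = 128740/3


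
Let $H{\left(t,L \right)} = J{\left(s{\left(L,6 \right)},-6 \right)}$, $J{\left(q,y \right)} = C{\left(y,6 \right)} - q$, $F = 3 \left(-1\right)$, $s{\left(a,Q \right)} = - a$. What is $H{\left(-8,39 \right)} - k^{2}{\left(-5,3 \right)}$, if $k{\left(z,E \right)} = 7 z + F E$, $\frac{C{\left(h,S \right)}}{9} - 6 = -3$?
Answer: $-1870$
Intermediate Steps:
$C{\left(h,S \right)} = 27$ ($C{\left(h,S \right)} = 54 + 9 \left(-3\right) = 54 - 27 = 27$)
$F = -3$
$J{\left(q,y \right)} = 27 - q$
$H{\left(t,L \right)} = 27 + L$ ($H{\left(t,L \right)} = 27 - - L = 27 + L$)
$k{\left(z,E \right)} = - 3 E + 7 z$ ($k{\left(z,E \right)} = 7 z - 3 E = - 3 E + 7 z$)
$H{\left(-8,39 \right)} - k^{2}{\left(-5,3 \right)} = \left(27 + 39\right) - \left(\left(-3\right) 3 + 7 \left(-5\right)\right)^{2} = 66 - \left(-9 - 35\right)^{2} = 66 - \left(-44\right)^{2} = 66 - 1936 = -1870$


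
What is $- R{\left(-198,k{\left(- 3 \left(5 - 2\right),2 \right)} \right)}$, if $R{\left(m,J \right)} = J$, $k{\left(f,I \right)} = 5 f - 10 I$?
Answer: $65$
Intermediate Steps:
$k{\left(f,I \right)} = - 10 I + 5 f$
$- R{\left(-198,k{\left(- 3 \left(5 - 2\right),2 \right)} \right)} = - (\left(-10\right) 2 + 5 \left(- 3 \left(5 - 2\right)\right)) = - (-20 + 5 \left(\left(-3\right) 3\right)) = - (-20 + 5 \left(-9\right)) = - (-20 - 45) = \left(-1\right) \left(-65\right) = 65$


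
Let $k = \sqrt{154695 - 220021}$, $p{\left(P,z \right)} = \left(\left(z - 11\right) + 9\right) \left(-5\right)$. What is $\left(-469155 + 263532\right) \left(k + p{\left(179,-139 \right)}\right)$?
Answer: $-144964215 - 205623 i \sqrt{65326} \approx -1.4496 \cdot 10^{8} - 5.2555 \cdot 10^{7} i$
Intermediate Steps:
$p{\left(P,z \right)} = 10 - 5 z$ ($p{\left(P,z \right)} = \left(\left(-11 + z\right) + 9\right) \left(-5\right) = \left(-2 + z\right) \left(-5\right) = 10 - 5 z$)
$k = i \sqrt{65326}$ ($k = \sqrt{-65326} = i \sqrt{65326} \approx 255.59 i$)
$\left(-469155 + 263532\right) \left(k + p{\left(179,-139 \right)}\right) = \left(-469155 + 263532\right) \left(i \sqrt{65326} + \left(10 - -695\right)\right) = - 205623 \left(i \sqrt{65326} + \left(10 + 695\right)\right) = - 205623 \left(i \sqrt{65326} + 705\right) = - 205623 \left(705 + i \sqrt{65326}\right) = -144964215 - 205623 i \sqrt{65326}$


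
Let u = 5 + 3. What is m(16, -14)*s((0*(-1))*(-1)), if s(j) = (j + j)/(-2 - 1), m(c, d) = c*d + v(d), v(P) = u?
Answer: 0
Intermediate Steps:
u = 8
v(P) = 8
m(c, d) = 8 + c*d (m(c, d) = c*d + 8 = 8 + c*d)
s(j) = -2*j/3 (s(j) = (2*j)/(-3) = (2*j)*(-1/3) = -2*j/3)
m(16, -14)*s((0*(-1))*(-1)) = (8 + 16*(-14))*(-2*0*(-1)*(-1)/3) = (8 - 224)*(-0*(-1)) = -(-144)*0 = -216*0 = 0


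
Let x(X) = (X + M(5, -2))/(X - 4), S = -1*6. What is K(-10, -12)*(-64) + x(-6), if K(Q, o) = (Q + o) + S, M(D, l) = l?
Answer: 8964/5 ≈ 1792.8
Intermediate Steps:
S = -6
K(Q, o) = -6 + Q + o (K(Q, o) = (Q + o) - 6 = -6 + Q + o)
x(X) = (-2 + X)/(-4 + X) (x(X) = (X - 2)/(X - 4) = (-2 + X)/(-4 + X))
K(-10, -12)*(-64) + x(-6) = (-6 - 10 - 12)*(-64) + (-2 - 6)/(-4 - 6) = -28*(-64) - 8/(-10) = 1792 - 1/10*(-8) = 1792 + 4/5 = 8964/5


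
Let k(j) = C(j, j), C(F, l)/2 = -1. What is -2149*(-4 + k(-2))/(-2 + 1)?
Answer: -12894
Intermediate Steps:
C(F, l) = -2 (C(F, l) = 2*(-1) = -2)
k(j) = -2
-2149*(-4 + k(-2))/(-2 + 1) = -2149*(-4 - 2)/(-2 + 1) = -(-12894)/(-1) = -(-12894)*(-1) = -2149*6 = -12894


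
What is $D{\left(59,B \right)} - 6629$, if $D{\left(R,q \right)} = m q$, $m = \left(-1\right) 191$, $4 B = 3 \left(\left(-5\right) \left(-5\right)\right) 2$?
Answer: $- \frac{27583}{2} \approx -13792.0$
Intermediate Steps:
$B = \frac{75}{2}$ ($B = \frac{3 \left(\left(-5\right) \left(-5\right)\right) 2}{4} = \frac{3 \cdot 25 \cdot 2}{4} = \frac{75 \cdot 2}{4} = \frac{1}{4} \cdot 150 = \frac{75}{2} \approx 37.5$)
$m = -191$
$D{\left(R,q \right)} = - 191 q$
$D{\left(59,B \right)} - 6629 = \left(-191\right) \frac{75}{2} - 6629 = - \frac{14325}{2} - 6629 = - \frac{27583}{2}$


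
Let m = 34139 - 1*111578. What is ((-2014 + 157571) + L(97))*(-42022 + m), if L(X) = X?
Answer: -18594582494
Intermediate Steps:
m = -77439 (m = 34139 - 111578 = -77439)
((-2014 + 157571) + L(97))*(-42022 + m) = ((-2014 + 157571) + 97)*(-42022 - 77439) = (155557 + 97)*(-119461) = 155654*(-119461) = -18594582494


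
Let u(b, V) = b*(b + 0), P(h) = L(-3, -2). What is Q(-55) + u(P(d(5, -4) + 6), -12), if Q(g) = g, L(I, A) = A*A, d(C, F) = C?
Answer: -39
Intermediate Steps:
L(I, A) = A²
P(h) = 4 (P(h) = (-2)² = 4)
u(b, V) = b² (u(b, V) = b*b = b²)
Q(-55) + u(P(d(5, -4) + 6), -12) = -55 + 4² = -55 + 16 = -39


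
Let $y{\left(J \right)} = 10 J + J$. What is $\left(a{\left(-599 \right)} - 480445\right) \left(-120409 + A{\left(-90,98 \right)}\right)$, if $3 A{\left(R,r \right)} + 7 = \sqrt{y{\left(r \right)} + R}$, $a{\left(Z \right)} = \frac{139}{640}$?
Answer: $\frac{18512319005279}{320} - \frac{102494887 \sqrt{247}}{320} \approx 5.7846 \cdot 10^{10}$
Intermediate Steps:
$a{\left(Z \right)} = \frac{139}{640}$ ($a{\left(Z \right)} = 139 \cdot \frac{1}{640} = \frac{139}{640}$)
$y{\left(J \right)} = 11 J$
$A{\left(R,r \right)} = - \frac{7}{3} + \frac{\sqrt{R + 11 r}}{3}$ ($A{\left(R,r \right)} = - \frac{7}{3} + \frac{\sqrt{11 r + R}}{3} = - \frac{7}{3} + \frac{\sqrt{R + 11 r}}{3}$)
$\left(a{\left(-599 \right)} - 480445\right) \left(-120409 + A{\left(-90,98 \right)}\right) = \left(\frac{139}{640} - 480445\right) \left(-120409 - \left(\frac{7}{3} - \frac{\sqrt{-90 + 11 \cdot 98}}{3}\right)\right) = - \frac{307484661 \left(-120409 - \left(\frac{7}{3} - \frac{\sqrt{-90 + 1078}}{3}\right)\right)}{640} = - \frac{307484661 \left(-120409 - \left(\frac{7}{3} - \frac{\sqrt{988}}{3}\right)\right)}{640} = - \frac{307484661 \left(-120409 - \left(\frac{7}{3} - \frac{2 \sqrt{247}}{3}\right)\right)}{640} = - \frac{307484661 \left(- \frac{361234}{3} + \frac{2 \sqrt{247}}{3}\right)}{640} = \frac{18512319005279}{320} - \frac{102494887 \sqrt{247}}{320}$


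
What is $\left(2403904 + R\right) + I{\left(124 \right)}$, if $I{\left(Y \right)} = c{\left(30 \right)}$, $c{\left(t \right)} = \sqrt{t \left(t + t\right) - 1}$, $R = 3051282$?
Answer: $5455186 + \sqrt{1799} \approx 5.4552 \cdot 10^{6}$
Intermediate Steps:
$c{\left(t \right)} = \sqrt{-1 + 2 t^{2}}$ ($c{\left(t \right)} = \sqrt{t 2 t - 1} = \sqrt{2 t^{2} - 1} = \sqrt{-1 + 2 t^{2}}$)
$I{\left(Y \right)} = \sqrt{1799}$ ($I{\left(Y \right)} = \sqrt{-1 + 2 \cdot 30^{2}} = \sqrt{-1 + 2 \cdot 900} = \sqrt{-1 + 1800} = \sqrt{1799}$)
$\left(2403904 + R\right) + I{\left(124 \right)} = \left(2403904 + 3051282\right) + \sqrt{1799} = 5455186 + \sqrt{1799}$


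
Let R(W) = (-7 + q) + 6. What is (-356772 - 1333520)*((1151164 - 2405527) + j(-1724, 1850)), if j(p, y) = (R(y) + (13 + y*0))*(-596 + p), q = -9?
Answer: 2132004176316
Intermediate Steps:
R(W) = -10 (R(W) = (-7 - 9) + 6 = -16 + 6 = -10)
j(p, y) = -1788 + 3*p (j(p, y) = (-10 + (13 + y*0))*(-596 + p) = (-10 + (13 + 0))*(-596 + p) = (-10 + 13)*(-596 + p) = 3*(-596 + p) = -1788 + 3*p)
(-356772 - 1333520)*((1151164 - 2405527) + j(-1724, 1850)) = (-356772 - 1333520)*((1151164 - 2405527) + (-1788 + 3*(-1724))) = -1690292*(-1254363 + (-1788 - 5172)) = -1690292*(-1254363 - 6960) = -1690292*(-1261323) = 2132004176316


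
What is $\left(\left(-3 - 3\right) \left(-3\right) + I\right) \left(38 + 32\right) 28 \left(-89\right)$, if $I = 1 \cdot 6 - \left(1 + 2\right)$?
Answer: $-3663240$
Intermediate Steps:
$I = 3$ ($I = 6 - 3 = 3$)
$\left(\left(-3 - 3\right) \left(-3\right) + I\right) \left(38 + 32\right) 28 \left(-89\right) = \left(\left(-3 - 3\right) \left(-3\right) + 3\right) \left(38 + 32\right) 28 \left(-89\right) = \left(\left(-6\right) \left(-3\right) + 3\right) 70 \cdot 28 \left(-89\right) = \left(18 + 3\right) 70 \cdot 28 \left(-89\right) = 21 \cdot 70 \cdot 28 \left(-89\right) = 1470 \cdot 28 \left(-89\right) = 41160 \left(-89\right) = -3663240$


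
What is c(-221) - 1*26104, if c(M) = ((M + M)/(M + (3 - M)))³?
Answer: -87055696/27 ≈ -3.2243e+6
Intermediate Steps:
c(M) = 8*M³/27 (c(M) = ((2*M)/3)³ = ((2*M)*(⅓))³ = (2*M/3)³ = 8*M³/27)
c(-221) - 1*26104 = (8/27)*(-221)³ - 1*26104 = (8/27)*(-10793861) - 26104 = -86350888/27 - 26104 = -87055696/27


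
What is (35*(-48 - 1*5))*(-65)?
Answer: 120575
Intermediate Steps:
(35*(-48 - 1*5))*(-65) = (35*(-48 - 5))*(-65) = (35*(-53))*(-65) = -1855*(-65) = 120575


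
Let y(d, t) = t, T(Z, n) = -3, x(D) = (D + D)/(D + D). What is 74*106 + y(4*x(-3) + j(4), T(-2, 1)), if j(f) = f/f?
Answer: 7841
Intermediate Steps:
j(f) = 1
x(D) = 1 (x(D) = (2*D)/((2*D)) = (2*D)*(1/(2*D)) = 1)
74*106 + y(4*x(-3) + j(4), T(-2, 1)) = 74*106 - 3 = 7844 - 3 = 7841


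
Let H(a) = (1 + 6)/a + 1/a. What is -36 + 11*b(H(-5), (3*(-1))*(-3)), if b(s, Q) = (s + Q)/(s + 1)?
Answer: -515/3 ≈ -171.67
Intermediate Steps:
H(a) = 8/a (H(a) = 7/a + 1/a = 8/a)
b(s, Q) = (Q + s)/(1 + s)
-36 + 11*b(H(-5), (3*(-1))*(-3)) = -36 + 11*(((3*(-1))*(-3) + 8/(-5))/(1 + 8/(-5))) = -36 + 11*((-3*(-3) + 8*(-1/5))/(1 + 8*(-1/5))) = -36 + 11*((9 - 8/5)/(1 - 8/5)) = -36 + 11*((37/5)/(-3/5)) = -36 + 11*(-5/3*37/5) = -36 + 11*(-37/3) = -36 - 407/3 = -515/3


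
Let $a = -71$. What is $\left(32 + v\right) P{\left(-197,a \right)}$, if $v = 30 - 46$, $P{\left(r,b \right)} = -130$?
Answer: $-2080$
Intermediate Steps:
$v = -16$
$\left(32 + v\right) P{\left(-197,a \right)} = \left(32 - 16\right) \left(-130\right) = 16 \left(-130\right) = -2080$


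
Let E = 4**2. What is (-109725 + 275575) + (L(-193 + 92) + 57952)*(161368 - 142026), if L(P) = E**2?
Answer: 1126024986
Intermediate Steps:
E = 16
L(P) = 256 (L(P) = 16**2 = 256)
(-109725 + 275575) + (L(-193 + 92) + 57952)*(161368 - 142026) = (-109725 + 275575) + (256 + 57952)*(161368 - 142026) = 165850 + 58208*19342 = 165850 + 1125859136 = 1126024986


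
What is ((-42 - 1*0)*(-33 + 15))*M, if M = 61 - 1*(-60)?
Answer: 91476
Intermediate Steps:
M = 121 (M = 61 + 60 = 121)
((-42 - 1*0)*(-33 + 15))*M = ((-42 - 1*0)*(-33 + 15))*121 = ((-42 + 0)*(-18))*121 = -42*(-18)*121 = 756*121 = 91476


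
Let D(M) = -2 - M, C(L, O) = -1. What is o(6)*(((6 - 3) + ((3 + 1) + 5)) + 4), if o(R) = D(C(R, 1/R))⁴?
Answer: 16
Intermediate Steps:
o(R) = 1 (o(R) = (-2 - 1*(-1))⁴ = (-2 + 1)⁴ = (-1)⁴ = 1)
o(6)*(((6 - 3) + ((3 + 1) + 5)) + 4) = 1*(((6 - 3) + ((3 + 1) + 5)) + 4) = 1*((3 + (4 + 5)) + 4) = 1*((3 + 9) + 4) = 1*(12 + 4) = 1*16 = 16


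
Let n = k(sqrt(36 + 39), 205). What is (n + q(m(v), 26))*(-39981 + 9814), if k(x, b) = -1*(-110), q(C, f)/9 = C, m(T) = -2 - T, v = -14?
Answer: -6576406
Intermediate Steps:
q(C, f) = 9*C
k(x, b) = 110
n = 110
(n + q(m(v), 26))*(-39981 + 9814) = (110 + 9*(-2 - 1*(-14)))*(-39981 + 9814) = (110 + 9*(-2 + 14))*(-30167) = (110 + 9*12)*(-30167) = (110 + 108)*(-30167) = 218*(-30167) = -6576406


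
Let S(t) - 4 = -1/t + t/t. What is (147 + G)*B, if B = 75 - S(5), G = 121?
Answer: 94068/5 ≈ 18814.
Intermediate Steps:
S(t) = 5 - 1/t (S(t) = 4 + (-1/t + t/t) = 4 + (-1/t + 1) = 4 + (1 - 1/t) = 5 - 1/t)
B = 351/5 (B = 75 - (5 - 1/5) = 75 - (5 - 1*⅕) = 75 - (5 - ⅕) = 75 - 1*24/5 = 75 - 24/5 = 351/5 ≈ 70.200)
(147 + G)*B = (147 + 121)*(351/5) = 268*(351/5) = 94068/5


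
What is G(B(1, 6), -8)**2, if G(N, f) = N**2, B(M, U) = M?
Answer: 1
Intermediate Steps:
G(B(1, 6), -8)**2 = (1**2)**2 = 1**2 = 1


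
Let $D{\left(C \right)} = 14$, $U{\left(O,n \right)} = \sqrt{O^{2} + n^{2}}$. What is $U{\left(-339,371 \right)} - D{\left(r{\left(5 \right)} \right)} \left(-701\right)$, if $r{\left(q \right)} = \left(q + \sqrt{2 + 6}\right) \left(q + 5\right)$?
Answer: $9814 + \sqrt{252562} \approx 10317.0$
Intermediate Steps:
$r{\left(q \right)} = \left(5 + q\right) \left(q + 2 \sqrt{2}\right)$ ($r{\left(q \right)} = \left(q + \sqrt{8}\right) \left(5 + q\right) = \left(q + 2 \sqrt{2}\right) \left(5 + q\right) = \left(5 + q\right) \left(q + 2 \sqrt{2}\right)$)
$U{\left(-339,371 \right)} - D{\left(r{\left(5 \right)} \right)} \left(-701\right) = \sqrt{\left(-339\right)^{2} + 371^{2}} - 14 \left(-701\right) = \sqrt{114921 + 137641} - -9814 = \sqrt{252562} + 9814 = 9814 + \sqrt{252562}$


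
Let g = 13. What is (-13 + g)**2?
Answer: 0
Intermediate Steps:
(-13 + g)**2 = (-13 + 13)**2 = 0**2 = 0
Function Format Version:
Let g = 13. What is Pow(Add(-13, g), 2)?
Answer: 0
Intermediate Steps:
Pow(Add(-13, g), 2) = Pow(Add(-13, 13), 2) = Pow(0, 2) = 0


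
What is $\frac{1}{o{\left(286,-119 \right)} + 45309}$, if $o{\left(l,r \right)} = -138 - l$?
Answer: $\frac{1}{44885} \approx 2.2279 \cdot 10^{-5}$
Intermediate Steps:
$\frac{1}{o{\left(286,-119 \right)} + 45309} = \frac{1}{\left(-138 - 286\right) + 45309} = \frac{1}{-424 + 45309} = \frac{1}{44885}$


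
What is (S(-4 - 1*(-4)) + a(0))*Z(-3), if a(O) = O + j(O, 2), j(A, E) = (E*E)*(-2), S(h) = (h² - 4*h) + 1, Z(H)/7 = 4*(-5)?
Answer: 980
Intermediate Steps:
Z(H) = -140 (Z(H) = 7*(4*(-5)) = 7*(-20) = -140)
S(h) = 1 + h² - 4*h
j(A, E) = -2*E² (j(A, E) = E²*(-2) = -2*E²)
a(O) = -8 + O (a(O) = O - 2*2² = O - 2*4 = O - 8 = -8 + O)
(S(-4 - 1*(-4)) + a(0))*Z(-3) = ((1 + (-4 - 1*(-4))² - 4*(-4 - 1*(-4))) + (-8 + 0))*(-140) = ((1 + (-4 + 4)² - 4*(-4 + 4)) - 8)*(-140) = ((1 + 0² - 4*0) - 8)*(-140) = ((1 + 0 + 0) - 8)*(-140) = (1 - 8)*(-140) = -7*(-140) = 980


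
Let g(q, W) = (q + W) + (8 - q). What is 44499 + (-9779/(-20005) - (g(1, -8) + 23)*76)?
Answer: 855243534/20005 ≈ 42752.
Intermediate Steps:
g(q, W) = 8 + W (g(q, W) = (W + q) + (8 - q) = 8 + W)
44499 + (-9779/(-20005) - (g(1, -8) + 23)*76) = 44499 + (-9779/(-20005) - ((8 - 8) + 23)*76) = 44499 + (-9779*(-1/20005) - (0 + 23)*76) = 44499 + (9779/20005 - 23*76) = 44499 + (9779/20005 - 1*1748) = 44499 + (9779/20005 - 1748) = 44499 - 34958961/20005 = 855243534/20005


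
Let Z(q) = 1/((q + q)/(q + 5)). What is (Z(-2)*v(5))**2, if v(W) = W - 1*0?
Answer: 225/16 ≈ 14.063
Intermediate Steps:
v(W) = W (v(W) = W + 0 = W)
Z(q) = (5 + q)/(2*q) (Z(q) = 1/((2*q)/(5 + q)) = 1/(2*q/(5 + q)) = (5 + q)/(2*q))
(Z(-2)*v(5))**2 = (((1/2)*(5 - 2)/(-2))*5)**2 = (((1/2)*(-1/2)*3)*5)**2 = (-3/4*5)**2 = (-15/4)**2 = 225/16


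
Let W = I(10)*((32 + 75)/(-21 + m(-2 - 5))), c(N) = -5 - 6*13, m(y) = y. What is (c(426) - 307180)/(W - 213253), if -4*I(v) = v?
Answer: 1564248/1085603 ≈ 1.4409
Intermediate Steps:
I(v) = -v/4
c(N) = -83 (c(N) = -5 - 78 = -83)
W = 535/56 (W = (-¼*10)*((32 + 75)/(-21 + (-2 - 5))) = -535/(2*(-21 - 7)) = -535/(2*(-28)) = -535*(-1)/(2*28) = -5/2*(-107/28) = 535/56 ≈ 9.5536)
(c(426) - 307180)/(W - 213253) = (-83 - 307180)/(535/56 - 213253) = -307263/(-11941633/56) = -307263*(-56/11941633) = 1564248/1085603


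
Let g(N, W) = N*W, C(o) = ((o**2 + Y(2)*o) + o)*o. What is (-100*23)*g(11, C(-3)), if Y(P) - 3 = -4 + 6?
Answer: -683100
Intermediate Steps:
Y(P) = 5 (Y(P) = 3 + (-4 + 6) = 3 + 2 = 5)
C(o) = o*(o**2 + 6*o) (C(o) = ((o**2 + 5*o) + o)*o = (o**2 + 6*o)*o = o*(o**2 + 6*o))
(-100*23)*g(11, C(-3)) = (-100*23)*(11*((-3)**2*(6 - 3))) = -25300*9*3 = -25300*27 = -2300*297 = -683100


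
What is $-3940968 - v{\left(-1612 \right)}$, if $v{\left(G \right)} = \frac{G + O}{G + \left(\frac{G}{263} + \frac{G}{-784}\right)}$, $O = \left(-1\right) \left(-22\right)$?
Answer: $- \frac{328303757189472}{83305339} \approx -3.941 \cdot 10^{6}$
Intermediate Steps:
$O = 22$
$v{\left(G \right)} = \frac{206192 \left(22 + G\right)}{206713 G}$ ($v{\left(G \right)} = \frac{G + 22}{G + \left(\frac{G}{263} + \frac{G}{-784}\right)} = \frac{22 + G}{G + \left(G \frac{1}{263} + G \left(- \frac{1}{784}\right)\right)} = \frac{22 + G}{G + \left(\frac{G}{263} - \frac{G}{784}\right)} = \frac{22 + G}{G + \frac{521 G}{206192}} = \frac{22 + G}{\frac{206713}{206192} G} = \left(22 + G\right) \frac{206192}{206713 G} = \frac{206192 \left(22 + G\right)}{206713 G}$)
$-3940968 - v{\left(-1612 \right)} = -3940968 - \frac{206192 \left(22 - 1612\right)}{206713 \left(-1612\right)} = -3940968 - \frac{206192}{206713} \left(- \frac{1}{1612}\right) \left(-1590\right) = -3940968 - \frac{81961320}{83305339} = - \frac{328303757189472}{83305339}$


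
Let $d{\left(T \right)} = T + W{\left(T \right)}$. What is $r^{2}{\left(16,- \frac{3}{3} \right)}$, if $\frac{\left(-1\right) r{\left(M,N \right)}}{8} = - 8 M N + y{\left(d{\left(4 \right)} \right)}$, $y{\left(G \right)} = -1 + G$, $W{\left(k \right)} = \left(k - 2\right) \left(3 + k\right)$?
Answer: $1345600$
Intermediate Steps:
$W{\left(k \right)} = \left(-2 + k\right) \left(3 + k\right)$
$d{\left(T \right)} = -6 + T^{2} + 2 T$ ($d{\left(T \right)} = T + \left(-6 + T + T^{2}\right) = -6 + T^{2} + 2 T$)
$r{\left(M,N \right)} = -136 + 64 M N$ ($r{\left(M,N \right)} = - 8 \left(- 8 M N + \left(-1 + \left(-6 + 4^{2} + 2 \cdot 4\right)\right)\right) = - 8 \left(- 8 M N + \left(-1 + \left(-6 + 16 + 8\right)\right)\right) = - 8 \left(- 8 M N + \left(-1 + 18\right)\right) = - 8 \left(- 8 M N + 17\right) = - 8 \left(17 - 8 M N\right) = -136 + 64 M N$)
$r^{2}{\left(16,- \frac{3}{3} \right)} = \left(-136 + 64 \cdot 16 \left(- \frac{3}{3}\right)\right)^{2} = \left(-136 + 64 \cdot 16 \left(\left(-3\right) \frac{1}{3}\right)\right)^{2} = \left(-136 + 64 \cdot 16 \left(-1\right)\right)^{2} = \left(-136 - 1024\right)^{2} = \left(-1160\right)^{2} = 1345600$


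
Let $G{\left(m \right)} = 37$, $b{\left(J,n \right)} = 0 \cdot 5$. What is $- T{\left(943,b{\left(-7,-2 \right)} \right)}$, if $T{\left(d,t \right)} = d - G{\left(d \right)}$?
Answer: $-906$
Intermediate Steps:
$b{\left(J,n \right)} = 0$
$T{\left(d,t \right)} = -37 + d$ ($T{\left(d,t \right)} = d - 37 = -37 + d$)
$- T{\left(943,b{\left(-7,-2 \right)} \right)} = - (-37 + 943) = \left(-1\right) 906 = -906$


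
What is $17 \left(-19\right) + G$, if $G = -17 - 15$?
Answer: $-355$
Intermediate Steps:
$G = -32$
$17 \left(-19\right) + G = 17 \left(-19\right) - 32 = -323 - 32 = -355$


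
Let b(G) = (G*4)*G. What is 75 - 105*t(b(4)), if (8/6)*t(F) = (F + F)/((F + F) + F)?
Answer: 45/2 ≈ 22.500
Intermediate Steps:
b(G) = 4*G**2 (b(G) = (4*G)*G = 4*G**2)
t(F) = 1/2 (t(F) = 3*((F + F)/((F + F) + F))/4 = 3*((2*F)/(2*F + F))/4 = 3*((2*F)/((3*F)))/4 = 3*((2*F)*(1/(3*F)))/4 = (3/4)*(2/3) = 1/2)
75 - 105*t(b(4)) = 75 - 105*1/2 = 75 - 105/2 = 45/2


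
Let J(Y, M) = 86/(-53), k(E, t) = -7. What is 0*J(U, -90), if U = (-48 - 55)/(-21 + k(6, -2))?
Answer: 0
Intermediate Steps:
U = 103/28 (U = (-48 - 55)/(-21 - 7) = -103/(-28) = -103*(-1/28) = 103/28 ≈ 3.6786)
J(Y, M) = -86/53 (J(Y, M) = 86*(-1/53) = -86/53)
0*J(U, -90) = 0*(-86/53) = 0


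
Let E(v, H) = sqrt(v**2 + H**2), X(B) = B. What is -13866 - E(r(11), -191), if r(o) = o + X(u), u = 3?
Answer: -13866 - sqrt(36677) ≈ -14058.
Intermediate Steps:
r(o) = 3 + o (r(o) = o + 3 = 3 + o)
E(v, H) = sqrt(H**2 + v**2)
-13866 - E(r(11), -191) = -13866 - sqrt((-191)**2 + (3 + 11)**2) = -13866 - sqrt(36481 + 14**2) = -13866 - sqrt(36481 + 196) = -13866 - sqrt(36677)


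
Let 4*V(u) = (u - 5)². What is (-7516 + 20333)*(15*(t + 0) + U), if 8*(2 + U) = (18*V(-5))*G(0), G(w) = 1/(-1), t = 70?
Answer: 50845039/4 ≈ 1.2711e+7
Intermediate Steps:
V(u) = (-5 + u)²/4 (V(u) = (u - 5)²/4 = (-5 + u)²/4)
G(w) = -1
U = -233/4 (U = -2 + ((18*((-5 - 5)²/4))*(-1))/8 = -2 + ((18*((¼)*(-10)²))*(-1))/8 = -2 + ((18*((¼)*100))*(-1))/8 = -2 + ((18*25)*(-1))/8 = -2 + (450*(-1))/8 = -2 + (⅛)*(-450) = -2 - 225/4 = -233/4 ≈ -58.250)
(-7516 + 20333)*(15*(t + 0) + U) = (-7516 + 20333)*(15*(70 + 0) - 233/4) = 12817*(15*70 - 233/4) = 12817*(1050 - 233/4) = 12817*(3967/4) = 50845039/4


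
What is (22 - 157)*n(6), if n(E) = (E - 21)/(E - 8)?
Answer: -2025/2 ≈ -1012.5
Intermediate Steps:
n(E) = (-21 + E)/(-8 + E)
(22 - 157)*n(6) = (22 - 157)*((-21 + 6)/(-8 + 6)) = -135*(-15)/(-2) = -(-135)*(-15)/2 = -135*15/2 = -2025/2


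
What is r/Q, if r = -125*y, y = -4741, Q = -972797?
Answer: -592625/972797 ≈ -0.60920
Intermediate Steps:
r = 592625 (r = -125*(-4741) = 592625)
r/Q = 592625/(-972797) = 592625*(-1/972797) = -592625/972797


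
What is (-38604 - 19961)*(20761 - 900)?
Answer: -1163159465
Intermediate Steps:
(-38604 - 19961)*(20761 - 900) = -58565*19861 = -1163159465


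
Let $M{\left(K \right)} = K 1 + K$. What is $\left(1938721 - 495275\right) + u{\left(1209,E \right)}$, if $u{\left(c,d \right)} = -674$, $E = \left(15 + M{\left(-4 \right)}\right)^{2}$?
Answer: $1442772$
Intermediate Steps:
$M{\left(K \right)} = 2 K$ ($M{\left(K \right)} = K + K = 2 K$)
$E = 49$ ($E = \left(15 + 2 \left(-4\right)\right)^{2} = \left(15 - 8\right)^{2} = 7^{2} = 49$)
$\left(1938721 - 495275\right) + u{\left(1209,E \right)} = \left(1938721 - 495275\right) - 674 = 1443446 - 674 = 1442772$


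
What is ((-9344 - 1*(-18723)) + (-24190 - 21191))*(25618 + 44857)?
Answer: -2537240950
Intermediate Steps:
((-9344 - 1*(-18723)) + (-24190 - 21191))*(25618 + 44857) = ((-9344 + 18723) - 45381)*70475 = (9379 - 45381)*70475 = -36002*70475 = -2537240950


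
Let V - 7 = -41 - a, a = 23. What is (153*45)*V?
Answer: -392445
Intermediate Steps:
V = -57 (V = 7 + (-41 - 1*23) = 7 + (-41 - 23) = 7 - 64 = -57)
(153*45)*V = (153*45)*(-57) = 6885*(-57) = -392445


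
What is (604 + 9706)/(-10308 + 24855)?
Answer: 10310/14547 ≈ 0.70874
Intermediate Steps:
(604 + 9706)/(-10308 + 24855) = 10310/14547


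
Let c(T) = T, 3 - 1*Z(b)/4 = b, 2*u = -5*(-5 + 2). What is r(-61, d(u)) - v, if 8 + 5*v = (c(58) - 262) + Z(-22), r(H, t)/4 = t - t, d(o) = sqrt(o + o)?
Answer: 112/5 ≈ 22.400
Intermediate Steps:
u = 15/2 (u = (-5*(-5 + 2))/2 = (-5*(-3))/2 = (1/2)*15 = 15/2 ≈ 7.5000)
Z(b) = 12 - 4*b
d(o) = sqrt(2)*sqrt(o) (d(o) = sqrt(2*o) = sqrt(2)*sqrt(o))
r(H, t) = 0 (r(H, t) = 4*(t - t) = 4*0 = 0)
v = -112/5 (v = -8/5 + ((58 - 262) + (12 - 4*(-22)))/5 = -8/5 + (-204 + (12 + 88))/5 = -8/5 + (-204 + 100)/5 = -8/5 + (1/5)*(-104) = -8/5 - 104/5 = -112/5 ≈ -22.400)
r(-61, d(u)) - v = 0 - 1*(-112/5) = 0 + 112/5 = 112/5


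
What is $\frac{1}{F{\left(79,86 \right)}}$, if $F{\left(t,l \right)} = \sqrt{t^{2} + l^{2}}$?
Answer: $\frac{\sqrt{13637}}{13637} \approx 0.0085633$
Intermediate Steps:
$F{\left(t,l \right)} = \sqrt{l^{2} + t^{2}}$
$\frac{1}{F{\left(79,86 \right)}} = \frac{1}{\sqrt{86^{2} + 79^{2}}} = \frac{1}{\sqrt{7396 + 6241}} = \frac{1}{\sqrt{13637}} = \frac{\sqrt{13637}}{13637}$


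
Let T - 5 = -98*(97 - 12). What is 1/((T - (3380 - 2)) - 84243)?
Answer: -1/95946 ≈ -1.0423e-5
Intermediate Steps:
T = -8325 (T = 5 - 98*(97 - 12) = 5 - 98*85 = 5 - 8330 = -8325)
1/((T - (3380 - 2)) - 84243) = 1/((-8325 - (3380 - 2)) - 84243) = 1/((-8325 - 1*3378) - 84243) = 1/((-8325 - 3378) - 84243) = 1/(-11703 - 84243) = 1/(-95946) = -1/95946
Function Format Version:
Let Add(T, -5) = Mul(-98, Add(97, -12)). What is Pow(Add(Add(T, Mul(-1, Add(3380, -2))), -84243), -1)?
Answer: Rational(-1, 95946) ≈ -1.0423e-5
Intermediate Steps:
T = -8325 (T = Add(5, Mul(-98, Add(97, -12))) = Add(5, Mul(-98, 85)) = Add(5, -8330) = -8325)
Pow(Add(Add(T, Mul(-1, Add(3380, -2))), -84243), -1) = Pow(Add(Add(-8325, Mul(-1, Add(3380, -2))), -84243), -1) = Pow(Add(Add(-8325, Mul(-1, 3378)), -84243), -1) = Pow(Add(Add(-8325, -3378), -84243), -1) = Pow(Add(-11703, -84243), -1) = Pow(-95946, -1) = Rational(-1, 95946)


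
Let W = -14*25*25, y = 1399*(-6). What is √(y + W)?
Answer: 2*I*√4286 ≈ 130.94*I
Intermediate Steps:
y = -8394
W = -8750 (W = -350*25 = -8750)
√(y + W) = √(-8394 - 8750) = √(-17144) = 2*I*√4286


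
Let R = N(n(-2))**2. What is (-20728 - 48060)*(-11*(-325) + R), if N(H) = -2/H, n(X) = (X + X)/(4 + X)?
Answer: -245985888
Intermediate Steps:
n(X) = 2*X/(4 + X) (n(X) = (2*X)/(4 + X) = 2*X/(4 + X))
R = 1 (R = (-2/(2*(-2)/(4 - 2)))**2 = (-2/(2*(-2)/2))**2 = (-2/(2*(-2)*(1/2)))**2 = (-2/(-2))**2 = (-2*(-1/2))**2 = 1**2 = 1)
(-20728 - 48060)*(-11*(-325) + R) = (-20728 - 48060)*(-11*(-325) + 1) = -68788*(3575 + 1) = -68788*3576 = -245985888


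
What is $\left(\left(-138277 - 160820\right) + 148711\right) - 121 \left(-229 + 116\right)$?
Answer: $-136713$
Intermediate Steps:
$\left(\left(-138277 - 160820\right) + 148711\right) - 121 \left(-229 + 116\right) = \left(-299097 + 148711\right) - 121 \left(-113\right) = -150386 - -13673 = -150386 + 13673 = -136713$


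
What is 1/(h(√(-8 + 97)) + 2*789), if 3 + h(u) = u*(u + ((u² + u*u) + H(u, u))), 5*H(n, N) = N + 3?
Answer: -8409/52336 + 893*√89/52336 ≈ 0.00029703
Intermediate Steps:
H(n, N) = ⅗ + N/5 (H(n, N) = (N + 3)/5 = (3 + N)/5 = ⅗ + N/5)
h(u) = -3 + u*(⅗ + 2*u² + 6*u/5) (h(u) = -3 + u*(u + ((u² + u*u) + (⅗ + u/5))) = -3 + u*(u + ((u² + u²) + (⅗ + u/5))) = -3 + u*(u + (2*u² + (⅗ + u/5))) = -3 + u*(u + (⅗ + 2*u² + u/5)) = -3 + u*(⅗ + 2*u² + 6*u/5))
1/(h(√(-8 + 97)) + 2*789) = 1/((-3 + 2*(√(-8 + 97))³ + 3*√(-8 + 97)/5 + 6*(√(-8 + 97))²/5) + 2*789) = 1/((-3 + 2*(√89)³ + 3*√89/5 + 6*(√89)²/5) + 1578) = 1/((-3 + 2*(89*√89) + 3*√89/5 + (6/5)*89) + 1578) = 1/((-3 + 178*√89 + 3*√89/5 + 534/5) + 1578) = 1/((519/5 + 893*√89/5) + 1578) = 1/(8409/5 + 893*√89/5)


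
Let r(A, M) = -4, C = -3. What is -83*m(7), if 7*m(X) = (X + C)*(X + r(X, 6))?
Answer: -996/7 ≈ -142.29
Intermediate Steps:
m(X) = (-4 + X)*(-3 + X)/7 (m(X) = ((X - 3)*(X - 4))/7 = ((-3 + X)*(-4 + X))/7 = ((-4 + X)*(-3 + X))/7 = (-4 + X)*(-3 + X)/7)
-83*m(7) = -83*(12/7 - 1*7 + (1/7)*7**2) = -83*(12/7 - 7 + (1/7)*49) = -83*(12/7 - 7 + 7) = -83*12/7 = -996/7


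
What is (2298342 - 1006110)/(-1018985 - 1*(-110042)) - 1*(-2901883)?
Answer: 879214982479/302981 ≈ 2.9019e+6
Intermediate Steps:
(2298342 - 1006110)/(-1018985 - 1*(-110042)) - 1*(-2901883) = 1292232/(-1018985 + 110042) + 2901883 = 1292232/(-908943) + 2901883 = 1292232*(-1/908943) + 2901883 = -430744/302981 + 2901883 = 879214982479/302981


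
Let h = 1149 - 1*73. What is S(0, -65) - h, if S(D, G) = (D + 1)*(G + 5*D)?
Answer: -1141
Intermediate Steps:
h = 1076 (h = 1149 - 73 = 1076)
S(D, G) = (1 + D)*(G + 5*D)
S(0, -65) - h = (-65 + 5*0 + 5*0² + 0*(-65)) - 1*1076 = (-65 + 0 + 5*0 + 0) - 1076 = (-65 + 0 + 0 + 0) - 1076 = -65 - 1076 = -1141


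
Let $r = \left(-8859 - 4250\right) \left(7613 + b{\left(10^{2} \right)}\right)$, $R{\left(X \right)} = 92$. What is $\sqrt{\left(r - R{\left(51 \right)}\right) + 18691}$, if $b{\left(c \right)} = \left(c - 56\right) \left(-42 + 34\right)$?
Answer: $5 i \sqrt{3806634} \approx 9755.3 i$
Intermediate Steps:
$b{\left(c \right)} = 448 - 8 c$ ($b{\left(c \right)} = \left(-56 + c\right) \left(-8\right) = 448 - 8 c$)
$r = -95184449$ ($r = \left(-8859 - 4250\right) \left(7613 + \left(448 - 8 \cdot 10^{2}\right)\right) = - 13109 \left(7613 + \left(448 - 800\right)\right) = - 13109 \left(7613 - 352\right) = \left(-13109\right) 7261 = -95184449$)
$\sqrt{\left(r - R{\left(51 \right)}\right) + 18691} = \sqrt{\left(-95184449 - 92\right) + 18691} = \sqrt{-95184541 + 18691} = \sqrt{-95165850} = 5 i \sqrt{3806634}$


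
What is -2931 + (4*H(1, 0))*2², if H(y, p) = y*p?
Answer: -2931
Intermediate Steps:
H(y, p) = p*y
-2931 + (4*H(1, 0))*2² = -2931 + (4*(0*1))*2² = -2931 + (4*0)*4 = -2931 + 0*4 = -2931 + 0 = -2931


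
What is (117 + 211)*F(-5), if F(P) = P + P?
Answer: -3280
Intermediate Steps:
F(P) = 2*P
(117 + 211)*F(-5) = (117 + 211)*(2*(-5)) = 328*(-10) = -3280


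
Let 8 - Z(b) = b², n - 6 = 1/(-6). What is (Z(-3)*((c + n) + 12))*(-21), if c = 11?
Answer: 1211/2 ≈ 605.50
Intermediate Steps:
n = 35/6 (n = 6 + 1/(-6) = 6 - ⅙ = 35/6 ≈ 5.8333)
Z(b) = 8 - b²
(Z(-3)*((c + n) + 12))*(-21) = ((8 - 1*(-3)²)*((11 + 35/6) + 12))*(-21) = ((8 - 1*9)*(101/6 + 12))*(-21) = ((8 - 9)*(173/6))*(-21) = -1*173/6*(-21) = -173/6*(-21) = 1211/2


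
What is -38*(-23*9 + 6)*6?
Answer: 45828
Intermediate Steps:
-38*(-23*9 + 6)*6 = -38*(-207 + 6)*6 = -38*(-201)*6 = 7638*6 = 45828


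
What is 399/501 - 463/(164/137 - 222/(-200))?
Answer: -1055093969/5278369 ≈ -199.89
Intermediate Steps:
399/501 - 463/(164/137 - 222/(-200)) = 399*(1/501) - 463/(164*(1/137) - 222*(-1/200)) = 133/167 - 463/(164/137 + 111/100) = 133/167 - 463/31607/13700 = 133/167 - 463*13700/31607 = 133/167 - 6343100/31607 = -1055093969/5278369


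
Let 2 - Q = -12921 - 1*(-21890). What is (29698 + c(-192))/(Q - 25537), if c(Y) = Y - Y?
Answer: -14849/17252 ≈ -0.86071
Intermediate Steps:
Q = -8967 (Q = 2 - (-12921 - 1*(-21890)) = 2 - (-12921 + 21890) = 2 - 1*8969 = 2 - 8969 = -8967)
c(Y) = 0
(29698 + c(-192))/(Q - 25537) = (29698 + 0)/(-8967 - 25537) = 29698/(-34504) = 29698*(-1/34504) = -14849/17252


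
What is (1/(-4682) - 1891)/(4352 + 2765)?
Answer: -8853663/33321794 ≈ -0.26570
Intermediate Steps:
(1/(-4682) - 1891)/(4352 + 2765) = (-1/4682 - 1891)/7117 = -8853663/4682*1/7117 = -8853663/33321794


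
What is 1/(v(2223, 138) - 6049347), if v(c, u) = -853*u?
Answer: -1/6167061 ≈ -1.6215e-7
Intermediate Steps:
1/(v(2223, 138) - 6049347) = 1/(-853*138 - 6049347) = 1/(-117714 - 6049347) = 1/(-6167061) = -1/6167061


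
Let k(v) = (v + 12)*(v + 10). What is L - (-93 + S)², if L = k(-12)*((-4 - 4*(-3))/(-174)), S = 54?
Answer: -1521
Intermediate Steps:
k(v) = (10 + v)*(12 + v) (k(v) = (12 + v)*(10 + v) = (10 + v)*(12 + v))
L = 0 (L = (120 + (-12)² + 22*(-12))*((-4 - 4*(-3))/(-174)) = (120 + 144 - 264)*((-4 + 12)*(-1/174)) = 0*(8*(-1/174)) = 0*(-4/87) = 0)
L - (-93 + S)² = 0 - (-93 + 54)² = 0 - 1*(-39)² = 0 - 1*1521 = 0 - 1521 = -1521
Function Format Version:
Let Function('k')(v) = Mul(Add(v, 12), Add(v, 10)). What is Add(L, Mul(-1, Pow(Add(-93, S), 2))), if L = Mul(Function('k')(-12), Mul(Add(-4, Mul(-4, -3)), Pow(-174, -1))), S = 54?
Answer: -1521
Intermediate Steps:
Function('k')(v) = Mul(Add(10, v), Add(12, v)) (Function('k')(v) = Mul(Add(12, v), Add(10, v)) = Mul(Add(10, v), Add(12, v)))
L = 0 (L = Mul(Add(120, Pow(-12, 2), Mul(22, -12)), Mul(Add(-4, Mul(-4, -3)), Pow(-174, -1))) = Mul(Add(120, 144, -264), Mul(Add(-4, 12), Rational(-1, 174))) = Mul(0, Mul(8, Rational(-1, 174))) = Mul(0, Rational(-4, 87)) = 0)
Add(L, Mul(-1, Pow(Add(-93, S), 2))) = Add(0, Mul(-1, Pow(Add(-93, 54), 2))) = Add(0, Mul(-1, Pow(-39, 2))) = Add(0, Mul(-1, 1521)) = Add(0, -1521) = -1521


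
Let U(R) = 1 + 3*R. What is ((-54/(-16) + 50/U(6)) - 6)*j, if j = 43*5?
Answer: 215/152 ≈ 1.4145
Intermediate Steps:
j = 215
((-54/(-16) + 50/U(6)) - 6)*j = ((-54/(-16) + 50/(1 + 3*6)) - 6)*215 = ((-54*(-1/16) + 50/(1 + 18)) - 6)*215 = ((27/8 + 50/19) - 6)*215 = (913/152 - 6)*215 = (1/152)*215 = 215/152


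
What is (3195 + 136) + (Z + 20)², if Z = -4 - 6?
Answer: 3431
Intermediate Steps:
Z = -10
(3195 + 136) + (Z + 20)² = (3195 + 136) + (-10 + 20)² = 3331 + 10² = 3331 + 100 = 3431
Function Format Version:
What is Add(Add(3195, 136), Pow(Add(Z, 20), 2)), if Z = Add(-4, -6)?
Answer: 3431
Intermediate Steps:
Z = -10
Add(Add(3195, 136), Pow(Add(Z, 20), 2)) = Add(Add(3195, 136), Pow(Add(-10, 20), 2)) = Add(3331, Pow(10, 2)) = Add(3331, 100) = 3431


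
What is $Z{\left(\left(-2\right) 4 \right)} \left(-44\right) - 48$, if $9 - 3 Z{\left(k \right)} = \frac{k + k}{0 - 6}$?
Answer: $- \frac{1268}{9} \approx -140.89$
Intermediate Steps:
$Z{\left(k \right)} = 3 + \frac{k}{9}$ ($Z{\left(k \right)} = 3 - \frac{\left(k + k\right) \frac{1}{0 - 6}}{3} = 3 - \frac{2 k \frac{1}{-6}}{3} = 3 - \frac{2 k \left(- \frac{1}{6}\right)}{3} = 3 - \frac{\left(- \frac{1}{3}\right) k}{3} = 3 + \frac{k}{9}$)
$Z{\left(\left(-2\right) 4 \right)} \left(-44\right) - 48 = \left(3 + \frac{\left(-2\right) 4}{9}\right) \left(-44\right) - 48 = \left(3 + \frac{1}{9} \left(-8\right)\right) \left(-44\right) - 48 = \left(3 - \frac{8}{9}\right) \left(-44\right) - 48 = \frac{19}{9} \left(-44\right) - 48 = - \frac{836}{9} - 48 = - \frac{1268}{9}$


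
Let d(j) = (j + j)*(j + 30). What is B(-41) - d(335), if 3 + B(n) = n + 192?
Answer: -244402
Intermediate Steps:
d(j) = 2*j*(30 + j) (d(j) = (2*j)*(30 + j) = 2*j*(30 + j))
B(n) = 189 + n (B(n) = -3 + (n + 192) = -3 + (192 + n) = 189 + n)
B(-41) - d(335) = (189 - 41) - 2*335*(30 + 335) = 148 - 2*335*365 = 148 - 1*244550 = 148 - 244550 = -244402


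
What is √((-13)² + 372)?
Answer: √541 ≈ 23.259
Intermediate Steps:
√((-13)² + 372) = √(169 + 372) = √541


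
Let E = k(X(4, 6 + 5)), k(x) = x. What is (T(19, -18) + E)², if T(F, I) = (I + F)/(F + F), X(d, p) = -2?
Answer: 5625/1444 ≈ 3.8954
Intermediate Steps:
T(F, I) = (F + I)/(2*F) (T(F, I) = (F + I)/((2*F)) = (F + I)*(1/(2*F)) = (F + I)/(2*F))
E = -2
(T(19, -18) + E)² = ((½)*(19 - 18)/19 - 2)² = ((½)*(1/19)*1 - 2)² = (1/38 - 2)² = (-75/38)² = 5625/1444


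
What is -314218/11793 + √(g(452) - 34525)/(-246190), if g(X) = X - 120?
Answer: -314218/11793 - I*√34193/246190 ≈ -26.644 - 0.0007511*I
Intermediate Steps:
g(X) = -120 + X
-314218/11793 + √(g(452) - 34525)/(-246190) = -314218/11793 + √((-120 + 452) - 34525)/(-246190) = -314218*1/11793 + √(332 - 34525)*(-1/246190) = -314218/11793 + √(-34193)*(-1/246190) = -314218/11793 + (I*√34193)*(-1/246190) = -314218/11793 - I*√34193/246190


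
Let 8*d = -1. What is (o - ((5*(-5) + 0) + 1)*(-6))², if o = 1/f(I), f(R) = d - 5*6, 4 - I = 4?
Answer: 1204922944/58081 ≈ 20746.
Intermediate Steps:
I = 0 (I = 4 - 1*4 = 4 - 4 = 0)
d = -⅛ (d = (⅛)*(-1) = -⅛ ≈ -0.12500)
f(R) = -241/8 (f(R) = -⅛ - 5*6 = -⅛ - 1*30 = -⅛ - 30 = -241/8)
o = -8/241 (o = 1/(-241/8) = -8/241 ≈ -0.033195)
(o - ((5*(-5) + 0) + 1)*(-6))² = (-8/241 - ((5*(-5) + 0) + 1)*(-6))² = (-8/241 - ((-25 + 0) + 1)*(-6))² = (-8/241 - (-25 + 1)*(-6))² = (-8/241 - (-24)*(-6))² = (-8/241 - 1*144)² = (-8/241 - 144)² = (-34712/241)² = 1204922944/58081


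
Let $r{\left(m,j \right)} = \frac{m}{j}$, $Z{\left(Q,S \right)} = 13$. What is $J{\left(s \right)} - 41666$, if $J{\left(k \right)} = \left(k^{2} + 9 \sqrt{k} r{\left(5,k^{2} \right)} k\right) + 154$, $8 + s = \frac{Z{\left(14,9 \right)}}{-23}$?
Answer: $- \frac{21921039}{529} - \frac{45 i \sqrt{4531}}{197} \approx -41439.0 - 15.376 i$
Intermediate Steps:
$s = - \frac{197}{23}$ ($s = -8 + \frac{13}{-23} = -8 + 13 \left(- \frac{1}{23}\right) = -8 - \frac{13}{23} = - \frac{197}{23} \approx -8.5652$)
$J{\left(k \right)} = 154 + k^{2} + \frac{45}{\sqrt{k}}$ ($J{\left(k \right)} = \left(k^{2} + 9 \sqrt{k} \frac{5}{k^{2}} k\right) + 154 = \left(k^{2} + \frac{45}{k^{\frac{3}{2}}} k\right) + 154 = \left(k^{2} + \frac{45}{\sqrt{k}}\right) + 154 = 154 + k^{2} + \frac{45}{\sqrt{k}}$)
$J{\left(s \right)} - 41666 = \left(154 + \left(- \frac{197}{23}\right)^{2} + \frac{45}{\frac{1}{23} i \sqrt{4531}}\right) - 41666 = \left(154 + \frac{38809}{529} + 45 \left(- \frac{i \sqrt{4531}}{197}\right)\right) - 41666 = \left(154 + \frac{38809}{529} - \frac{45 i \sqrt{4531}}{197}\right) - 41666 = \left(\frac{120275}{529} - \frac{45 i \sqrt{4531}}{197}\right) - 41666 = - \frac{21921039}{529} - \frac{45 i \sqrt{4531}}{197}$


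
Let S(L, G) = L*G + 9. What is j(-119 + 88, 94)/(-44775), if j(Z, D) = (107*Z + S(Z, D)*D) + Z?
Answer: 276418/44775 ≈ 6.1735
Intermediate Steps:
S(L, G) = 9 + G*L (S(L, G) = G*L + 9 = 9 + G*L)
j(Z, D) = 108*Z + D*(9 + D*Z) (j(Z, D) = (107*Z + (9 + D*Z)*D) + Z = (107*Z + D*(9 + D*Z)) + Z = 108*Z + D*(9 + D*Z))
j(-119 + 88, 94)/(-44775) = (108*(-119 + 88) + 94*(9 + 94*(-119 + 88)))/(-44775) = (108*(-31) + 94*(9 + 94*(-31)))*(-1/44775) = (-3348 + 94*(9 - 2914))*(-1/44775) = (-3348 + 94*(-2905))*(-1/44775) = (-3348 - 273070)*(-1/44775) = -276418*(-1/44775) = 276418/44775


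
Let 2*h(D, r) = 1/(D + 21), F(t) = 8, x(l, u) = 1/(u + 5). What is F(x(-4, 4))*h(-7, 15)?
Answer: 2/7 ≈ 0.28571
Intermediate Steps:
x(l, u) = 1/(5 + u)
h(D, r) = 1/(2*(21 + D)) (h(D, r) = 1/(2*(D + 21)) = 1/(2*(21 + D)))
F(x(-4, 4))*h(-7, 15) = 8*(1/(2*(21 - 7))) = 8*((½)/14) = 8*((½)*(1/14)) = 8*(1/28) = 2/7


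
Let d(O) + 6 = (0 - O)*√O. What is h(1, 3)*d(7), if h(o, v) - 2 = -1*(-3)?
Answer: -30 - 35*√7 ≈ -122.60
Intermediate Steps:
h(o, v) = 5 (h(o, v) = 2 - 1*(-3) = 2 + 3 = 5)
d(O) = -6 - O^(3/2) (d(O) = -6 + (0 - O)*√O = -6 + (-O)*√O = -6 - O^(3/2))
h(1, 3)*d(7) = 5*(-6 - 7^(3/2)) = 5*(-6 - 7*√7) = -30 - 35*√7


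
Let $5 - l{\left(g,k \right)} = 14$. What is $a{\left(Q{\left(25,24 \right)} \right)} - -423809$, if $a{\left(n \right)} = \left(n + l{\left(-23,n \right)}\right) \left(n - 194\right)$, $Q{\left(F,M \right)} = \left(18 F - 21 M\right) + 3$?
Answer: $438509$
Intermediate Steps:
$l{\left(g,k \right)} = -9$ ($l{\left(g,k \right)} = 5 - 14 = -9$)
$Q{\left(F,M \right)} = 3 - 21 M + 18 F$ ($Q{\left(F,M \right)} = \left(- 21 M + 18 F\right) + 3 = 3 - 21 M + 18 F$)
$a{\left(n \right)} = \left(-194 + n\right) \left(-9 + n\right)$ ($a{\left(n \right)} = \left(n - 9\right) \left(n - 194\right) = \left(-9 + n\right) \left(-194 + n\right) = \left(-194 + n\right) \left(-9 + n\right)$)
$a{\left(Q{\left(25,24 \right)} \right)} - -423809 = \left(1746 + \left(3 - 504 + 18 \cdot 25\right)^{2} - 203 \left(3 - 504 + 18 \cdot 25\right)\right) - -423809 = \left(1746 + \left(3 - 504 + 450\right)^{2} - 203 \left(3 - 504 + 450\right)\right) + 423809 = \left(1746 + \left(-51\right)^{2} - -10353\right) + 423809 = \left(1746 + 2601 + 10353\right) + 423809 = 14700 + 423809 = 438509$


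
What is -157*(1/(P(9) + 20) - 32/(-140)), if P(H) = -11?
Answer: -16799/315 ≈ -53.330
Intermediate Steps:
-157*(1/(P(9) + 20) - 32/(-140)) = -157*(1/(-11 + 20) - 32/(-140)) = -157*(1/9 - 32*(-1/140)) = -157*(1/9 + 8/35) = -157*107/315 = -16799/315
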